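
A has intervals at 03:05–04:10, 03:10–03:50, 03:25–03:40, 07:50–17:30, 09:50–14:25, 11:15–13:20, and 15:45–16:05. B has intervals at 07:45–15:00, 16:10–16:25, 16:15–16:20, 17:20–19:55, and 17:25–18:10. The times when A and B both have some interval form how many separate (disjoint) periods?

First set merges to 03:05-04:10, 07:50-17:30.
Second set merges to 07:45-15:00, 16:10-16:25, 17:20-19:55.
A ∩ B = 07:50-15:00, 16:10-16:25, 17:20-17:30.
That is 3 disjoint pieces.

3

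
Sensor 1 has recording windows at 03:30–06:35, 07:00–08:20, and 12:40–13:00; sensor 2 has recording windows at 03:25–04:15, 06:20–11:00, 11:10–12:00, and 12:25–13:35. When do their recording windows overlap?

03:30–04:15, 06:20–06:35, 07:00–08:20, 12:40–13:00

03:30–06:35 meets the second set on 03:30–04:15, 06:20–06:35.
07:00–08:20 meets the second set on 07:00–08:20.
12:40–13:00 meets the second set on 12:40–13:00.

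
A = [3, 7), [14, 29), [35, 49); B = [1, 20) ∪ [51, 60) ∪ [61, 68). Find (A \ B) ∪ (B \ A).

A \ B = [20, 29), [35, 49).
B \ A = [1, 3), [7, 14), [51, 60), [61, 68).
Union of the two gives the symmetric difference.

[1, 3) ∪ [7, 14) ∪ [20, 29) ∪ [35, 49) ∪ [51, 60) ∪ [61, 68)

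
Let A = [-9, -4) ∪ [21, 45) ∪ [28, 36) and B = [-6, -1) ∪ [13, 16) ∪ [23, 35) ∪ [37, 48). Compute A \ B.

[-9, -6) ∪ [21, 23) ∪ [35, 37)

Merge the first list: [-9, -4), [21, 45).
[-9, -4) minus B → [-9, -6).
[21, 45) minus B → [21, 23), [35, 37).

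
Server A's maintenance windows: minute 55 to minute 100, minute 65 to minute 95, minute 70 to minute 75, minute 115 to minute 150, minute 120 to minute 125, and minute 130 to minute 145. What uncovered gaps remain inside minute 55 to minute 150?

Covered (merged): minute 55 to minute 100, minute 115 to minute 150.
Gaps within minute 55 to minute 150: minute 100 to minute 115.

minute 100 to minute 115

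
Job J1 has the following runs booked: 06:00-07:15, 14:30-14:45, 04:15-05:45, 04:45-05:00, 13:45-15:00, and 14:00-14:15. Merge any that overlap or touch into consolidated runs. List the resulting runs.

Sort by start: 04:15-05:45, 04:45-05:00, 06:00-07:15, 13:45-15:00, 14:00-14:15, 14:30-14:45.
04:45-05:00 overlaps/touches 04:15-05:45 → extend to 04:15-05:45.
06:00-07:15 is disjoint → start new block.
13:45-15:00 is disjoint → start new block.
14:00-14:15 overlaps/touches 13:45-15:00 → extend to 13:45-15:00.
14:30-14:45 overlaps/touches 13:45-15:00 → extend to 13:45-15:00.

04:15-05:45, 06:00-07:15, 13:45-15:00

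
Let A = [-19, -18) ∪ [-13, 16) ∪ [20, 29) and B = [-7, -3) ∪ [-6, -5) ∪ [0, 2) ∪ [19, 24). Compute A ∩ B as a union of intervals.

Second set merges to [-7, -3), [0, 2), [19, 24).
[-19, -18): no overlap with the second set.
[-13, 16) meets the second set on [-7, -3), [0, 2).
[20, 29) meets the second set on [20, 24).

[-7, -3) ∪ [0, 2) ∪ [20, 24)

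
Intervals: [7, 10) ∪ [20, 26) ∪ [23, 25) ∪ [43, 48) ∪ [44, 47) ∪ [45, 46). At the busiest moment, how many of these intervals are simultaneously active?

3

Sweep endpoints in order; track running count of active intervals.
Peak of 3 reached at 45.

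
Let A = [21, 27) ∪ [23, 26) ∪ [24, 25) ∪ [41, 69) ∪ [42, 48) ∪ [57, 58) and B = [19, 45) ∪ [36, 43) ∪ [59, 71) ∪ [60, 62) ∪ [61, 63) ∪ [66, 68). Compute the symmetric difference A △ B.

[19, 21) ∪ [27, 41) ∪ [45, 59) ∪ [69, 71)

Merge the first list: [21, 27), [41, 69).
Merge the second list: [19, 45), [59, 71).
Only in the first: [45, 59).
Only in the second: [19, 21), [27, 41), [69, 71).
Together these are the periods covered by exactly one.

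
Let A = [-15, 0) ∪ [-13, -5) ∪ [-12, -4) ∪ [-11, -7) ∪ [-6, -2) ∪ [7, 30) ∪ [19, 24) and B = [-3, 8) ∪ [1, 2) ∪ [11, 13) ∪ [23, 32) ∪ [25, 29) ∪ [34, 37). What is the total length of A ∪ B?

A, merged: [-15, 0), [7, 30).
B, merged: [-3, 8), [11, 13), [23, 32), [34, 37).
A ∪ B = [-15, 32), [34, 37).
Total: 47 + 3 = 50.

50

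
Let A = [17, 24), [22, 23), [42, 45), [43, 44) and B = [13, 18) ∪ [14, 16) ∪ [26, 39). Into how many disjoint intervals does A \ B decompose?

First set merges to [17, 24), [42, 45).
Second set merges to [13, 18), [26, 39).
A \ B = [18, 24), [42, 45).
That is 2 disjoint pieces.

2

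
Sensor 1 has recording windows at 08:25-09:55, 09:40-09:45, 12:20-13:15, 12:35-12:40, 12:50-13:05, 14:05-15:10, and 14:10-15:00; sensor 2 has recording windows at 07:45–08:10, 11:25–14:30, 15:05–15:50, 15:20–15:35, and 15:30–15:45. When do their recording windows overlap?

12:20–13:15, 14:05–14:30, 15:05–15:10

First set merges to 08:25–09:55, 12:20–13:15, 14:05–15:10.
Second set merges to 07:45–08:10, 11:25–14:30, 15:05–15:50.
08:25–09:55: no overlap with the second set.
12:20–13:15 meets the second set on 12:20–13:15.
14:05–15:10 meets the second set on 14:05–14:30, 15:05–15:10.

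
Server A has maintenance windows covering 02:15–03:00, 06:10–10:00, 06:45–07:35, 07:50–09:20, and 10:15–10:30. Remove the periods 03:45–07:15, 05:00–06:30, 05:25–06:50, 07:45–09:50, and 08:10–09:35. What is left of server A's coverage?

First set merges to 02:15–03:00, 06:10–10:00, 10:15–10:30.
Second set merges to 03:45–07:15, 07:45–09:50.
02:15–03:00: nothing removed.
06:10–10:00 \ B = 07:15–07:45, 09:50–10:00.
10:15–10:30: nothing removed.

02:15–03:00, 07:15–07:45, 09:50–10:00, 10:15–10:30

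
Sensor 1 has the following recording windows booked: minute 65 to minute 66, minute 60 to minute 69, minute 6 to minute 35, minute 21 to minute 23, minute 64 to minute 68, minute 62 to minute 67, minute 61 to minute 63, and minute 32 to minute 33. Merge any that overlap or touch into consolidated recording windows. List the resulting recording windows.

minute 6 to minute 35, minute 60 to minute 69

Sort by start: minute 6 to minute 35, minute 21 to minute 23, minute 32 to minute 33, minute 60 to minute 69, minute 61 to minute 63, minute 62 to minute 67, minute 64 to minute 68, minute 65 to minute 66.
minute 21 to minute 23 overlaps/touches minute 6 to minute 35 → extend to minute 6 to minute 35.
minute 32 to minute 33 overlaps/touches minute 6 to minute 35 → extend to minute 6 to minute 35.
minute 60 to minute 69 is disjoint → start new block.
minute 61 to minute 63 overlaps/touches minute 60 to minute 69 → extend to minute 60 to minute 69.
minute 62 to minute 67 overlaps/touches minute 60 to minute 69 → extend to minute 60 to minute 69.
minute 64 to minute 68 overlaps/touches minute 60 to minute 69 → extend to minute 60 to minute 69.
minute 65 to minute 66 overlaps/touches minute 60 to minute 69 → extend to minute 60 to minute 69.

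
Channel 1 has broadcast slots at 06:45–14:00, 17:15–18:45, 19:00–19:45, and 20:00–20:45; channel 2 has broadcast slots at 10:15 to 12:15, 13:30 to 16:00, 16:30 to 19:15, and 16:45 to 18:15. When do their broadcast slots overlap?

10:15–12:15, 13:30–14:00, 17:15–18:45, 19:00–19:15

Second set merges to 10:15–12:15, 13:30–16:00, 16:30–19:15.
06:45–14:00 meets the second set on 10:15–12:15, 13:30–14:00.
17:15–18:45 meets the second set on 17:15–18:45.
19:00–19:45 meets the second set on 19:00–19:15.
20:00–20:45: no overlap with the second set.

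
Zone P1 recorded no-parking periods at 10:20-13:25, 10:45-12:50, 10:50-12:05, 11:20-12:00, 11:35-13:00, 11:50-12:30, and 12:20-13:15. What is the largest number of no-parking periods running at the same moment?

Sweep endpoints in order; track running count of active intervals.
Peak of 6 reached at 11:50.

6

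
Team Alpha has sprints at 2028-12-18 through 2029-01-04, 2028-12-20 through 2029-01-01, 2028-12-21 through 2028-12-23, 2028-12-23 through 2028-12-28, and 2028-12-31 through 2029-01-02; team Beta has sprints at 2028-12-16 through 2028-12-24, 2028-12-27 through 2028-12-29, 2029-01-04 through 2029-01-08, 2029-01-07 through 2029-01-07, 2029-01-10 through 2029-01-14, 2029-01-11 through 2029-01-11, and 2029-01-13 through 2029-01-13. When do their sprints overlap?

First set merges to 2028-12-18 through 2029-01-04.
Second set merges to 2028-12-16 through 2028-12-24, 2028-12-27 through 2028-12-29, 2029-01-04 through 2029-01-08, 2029-01-10 through 2029-01-14.
2028-12-18 through 2029-01-04 meets the second set on 2028-12-18 through 2028-12-24, 2028-12-27 through 2028-12-29, 2029-01-04 through 2029-01-04.

2028-12-18 through 2028-12-24, 2028-12-27 through 2028-12-29, 2029-01-04 through 2029-01-04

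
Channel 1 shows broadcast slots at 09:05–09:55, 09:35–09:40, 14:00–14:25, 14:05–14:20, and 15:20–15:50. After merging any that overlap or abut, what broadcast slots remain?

09:05-09:55, 14:00-14:25, 15:20-15:50

09:35-09:40 overlaps/touches 09:05-09:55 → extend to 09:05-09:55.
14:00-14:25 is disjoint → start new block.
14:05-14:20 overlaps/touches 14:00-14:25 → extend to 14:00-14:25.
15:20-15:50 is disjoint → start new block.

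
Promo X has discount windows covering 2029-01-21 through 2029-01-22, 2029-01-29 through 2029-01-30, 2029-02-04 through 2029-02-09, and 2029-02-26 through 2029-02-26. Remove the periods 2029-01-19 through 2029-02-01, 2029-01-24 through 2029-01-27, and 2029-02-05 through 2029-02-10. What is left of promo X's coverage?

2029-02-04 through 2029-02-04, 2029-02-26 through 2029-02-26

B, merged: 2029-01-19 through 2029-02-01, 2029-02-05 through 2029-02-10.
2029-01-21 through 2029-01-22 lies entirely inside B → drops out.
2029-01-29 through 2029-01-30 lies entirely inside B → drops out.
2029-02-04 through 2029-02-09 with B removed leaves 2029-02-04 through 2029-02-04.
2029-02-26 through 2029-02-26 is untouched.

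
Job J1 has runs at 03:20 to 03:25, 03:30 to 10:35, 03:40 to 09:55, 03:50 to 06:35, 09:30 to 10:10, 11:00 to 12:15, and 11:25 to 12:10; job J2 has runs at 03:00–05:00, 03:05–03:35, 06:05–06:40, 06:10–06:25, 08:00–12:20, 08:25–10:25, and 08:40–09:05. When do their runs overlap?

03:20–03:25, 03:30–05:00, 06:05–06:40, 08:00–10:35, 11:00–12:15

First set merges to 03:20–03:25, 03:30–10:35, 11:00–12:15.
Second set merges to 03:00–05:00, 06:05–06:40, 08:00–12:20.
03:20–03:25 overlaps B on 03:20–03:25.
03:30–10:35 overlaps B on 03:30–05:00, 06:05–06:40, 08:00–10:35.
11:00–12:15 overlaps B on 11:00–12:15.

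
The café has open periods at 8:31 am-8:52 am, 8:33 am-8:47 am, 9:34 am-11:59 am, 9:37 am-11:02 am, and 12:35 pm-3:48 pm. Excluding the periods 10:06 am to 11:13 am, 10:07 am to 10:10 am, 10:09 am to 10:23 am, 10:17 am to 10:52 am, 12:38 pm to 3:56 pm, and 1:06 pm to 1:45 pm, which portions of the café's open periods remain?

First set merges to 8:31 am–8:52 am, 9:34 am–11:59 am, 12:35 pm–3:48 pm.
Second set merges to 10:06 am–11:13 am, 12:38 pm–3:56 pm.
8:31 am–8:52 am is untouched.
9:34 am–11:59 am with B removed leaves 9:34 am–10:06 am, 11:13 am–11:59 am.
12:35 pm–3:48 pm with B removed leaves 12:35 pm–12:38 pm.

8:31 am–8:52 am, 9:34 am–10:06 am, 11:13 am–11:59 am, 12:35 pm–12:38 pm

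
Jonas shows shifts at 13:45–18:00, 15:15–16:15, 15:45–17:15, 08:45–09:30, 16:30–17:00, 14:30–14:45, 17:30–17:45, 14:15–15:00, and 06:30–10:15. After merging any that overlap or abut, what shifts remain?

06:30-10:15, 13:45-18:00

Sort by start: 06:30-10:15, 08:45-09:30, 13:45-18:00, 14:15-15:00, 14:30-14:45, 15:15-16:15, 15:45-17:15, 16:30-17:00, 17:30-17:45.
08:45-09:30 overlaps/touches 06:30-10:15 → extend to 06:30-10:15.
13:45-18:00 is disjoint → start new block.
14:15-15:00 overlaps/touches 13:45-18:00 → extend to 13:45-18:00.
14:30-14:45 overlaps/touches 13:45-18:00 → extend to 13:45-18:00.
15:15-16:15 overlaps/touches 13:45-18:00 → extend to 13:45-18:00.
15:45-17:15 overlaps/touches 13:45-18:00 → extend to 13:45-18:00.
16:30-17:00 overlaps/touches 13:45-18:00 → extend to 13:45-18:00.
17:30-17:45 overlaps/touches 13:45-18:00 → extend to 13:45-18:00.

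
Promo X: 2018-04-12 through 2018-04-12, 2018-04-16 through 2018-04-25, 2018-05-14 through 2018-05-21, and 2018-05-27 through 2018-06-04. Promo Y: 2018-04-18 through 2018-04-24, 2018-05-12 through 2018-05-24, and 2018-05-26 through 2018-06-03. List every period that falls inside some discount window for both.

2018-04-18 through 2018-04-24, 2018-05-14 through 2018-05-21, 2018-05-27 through 2018-06-03

2018-04-12 through 2018-04-12 meets no B interval.
2018-04-16 through 2018-04-25 ∩ B → 2018-04-18 through 2018-04-24.
2018-05-14 through 2018-05-21 ∩ B → 2018-05-14 through 2018-05-21.
2018-05-27 through 2018-06-04 ∩ B → 2018-05-27 through 2018-06-03.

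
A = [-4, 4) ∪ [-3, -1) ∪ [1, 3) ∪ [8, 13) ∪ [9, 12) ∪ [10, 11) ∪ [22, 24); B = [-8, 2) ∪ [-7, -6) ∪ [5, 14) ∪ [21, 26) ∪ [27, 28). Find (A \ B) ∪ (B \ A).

Merge the first list: [-4, 4), [8, 13), [22, 24).
Merge the second list: [-8, 2), [5, 14), [21, 26), [27, 28).
A \ B = [2, 4).
B \ A = [-8, -4), [5, 8), [13, 14), [21, 22), [24, 26), [27, 28).
Union of the two gives the symmetric difference.

[-8, -4) ∪ [2, 4) ∪ [5, 8) ∪ [13, 14) ∪ [21, 22) ∪ [24, 26) ∪ [27, 28)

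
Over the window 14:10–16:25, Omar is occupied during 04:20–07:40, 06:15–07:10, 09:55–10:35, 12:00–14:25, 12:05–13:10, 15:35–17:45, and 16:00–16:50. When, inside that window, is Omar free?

14:25-15:35

The merged coverage is 04:20-07:40, 09:55-10:35, 12:00-14:25, 15:35-17:45.
Gaps within 14:10-16:25: 14:25-15:35.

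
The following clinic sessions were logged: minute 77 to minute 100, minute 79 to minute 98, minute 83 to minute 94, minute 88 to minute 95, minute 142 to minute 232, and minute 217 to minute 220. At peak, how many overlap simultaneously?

Walk the sorted start/end points keeping a running depth.
The depth first hits 4 at minute 88.

4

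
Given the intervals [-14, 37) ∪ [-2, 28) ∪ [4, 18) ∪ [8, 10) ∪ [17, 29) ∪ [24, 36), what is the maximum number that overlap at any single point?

4

Sweep endpoints in order; track running count of active intervals.
Peak of 4 reached at 8.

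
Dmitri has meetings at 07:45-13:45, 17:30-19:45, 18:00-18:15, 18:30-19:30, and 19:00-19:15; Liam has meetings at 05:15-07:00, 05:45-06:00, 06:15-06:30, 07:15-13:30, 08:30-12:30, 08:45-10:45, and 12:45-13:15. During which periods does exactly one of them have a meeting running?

05:15-07:00, 07:15-07:45, 13:30-13:45, 17:30-19:45

First set merges to 07:45-13:45, 17:30-19:45.
Second set merges to 05:15-07:00, 07:15-13:30.
A but not B: 13:30-13:45, 17:30-19:45.
B but not A: 05:15-07:00, 07:15-07:45.
Combining gives A △ B.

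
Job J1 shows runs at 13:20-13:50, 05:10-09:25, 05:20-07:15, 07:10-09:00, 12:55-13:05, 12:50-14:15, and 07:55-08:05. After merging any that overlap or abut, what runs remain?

Sort by start: 05:10–09:25, 05:20–07:15, 07:10–09:00, 07:55–08:05, 12:50–14:15, 12:55–13:05, 13:20–13:50.
05:20–07:15 overlaps/touches 05:10–09:25 → extend to 05:10–09:25.
07:10–09:00 overlaps/touches 05:10–09:25 → extend to 05:10–09:25.
07:55–08:05 overlaps/touches 05:10–09:25 → extend to 05:10–09:25.
12:50–14:15 is disjoint → start new block.
12:55–13:05 overlaps/touches 12:50–14:15 → extend to 12:50–14:15.
13:20–13:50 overlaps/touches 12:50–14:15 → extend to 12:50–14:15.

05:10–09:25, 12:50–14:15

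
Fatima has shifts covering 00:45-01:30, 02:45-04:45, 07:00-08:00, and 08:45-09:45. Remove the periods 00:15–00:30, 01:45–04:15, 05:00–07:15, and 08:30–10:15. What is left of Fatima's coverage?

00:45–01:30: no B overlap → unchanged.
02:45–04:45 minus B → 04:15–04:45.
07:00–08:00 minus B → 07:15–08:00.
08:45–09:45: fully covered by B → removed.

00:45–01:30, 04:15–04:45, 07:15–08:00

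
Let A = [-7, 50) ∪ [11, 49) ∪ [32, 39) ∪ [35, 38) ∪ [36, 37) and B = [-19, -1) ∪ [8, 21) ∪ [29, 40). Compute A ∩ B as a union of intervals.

[-7, -1) ∪ [8, 21) ∪ [29, 40)

Merge the first list: [-7, 50).
[-7, 50) meets the second set on [-7, -1), [8, 21), [29, 40).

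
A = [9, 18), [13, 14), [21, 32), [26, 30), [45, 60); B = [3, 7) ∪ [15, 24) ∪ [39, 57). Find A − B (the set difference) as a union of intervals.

Merge the first list: [9, 18), [21, 32), [45, 60).
[9, 18) \ B = [9, 15).
[21, 32) \ B = [24, 32).
[45, 60) \ B = [57, 60).

[9, 15) ∪ [24, 32) ∪ [57, 60)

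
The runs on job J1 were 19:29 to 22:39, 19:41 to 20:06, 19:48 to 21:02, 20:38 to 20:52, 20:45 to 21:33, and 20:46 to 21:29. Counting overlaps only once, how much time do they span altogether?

Merged: 19:29–22:39.
Length: 3 h 10 min.

3 h 10 min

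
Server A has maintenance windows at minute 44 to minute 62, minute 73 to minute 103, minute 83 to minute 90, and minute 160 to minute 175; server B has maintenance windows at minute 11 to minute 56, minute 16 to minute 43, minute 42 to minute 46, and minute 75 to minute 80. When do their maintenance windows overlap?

Merge the first list: minute 44 to minute 62, minute 73 to minute 103, minute 160 to minute 175.
Merge the second list: minute 11 to minute 56, minute 75 to minute 80.
minute 44 to minute 62 meets the second set on minute 44 to minute 56.
minute 73 to minute 103 meets the second set on minute 75 to minute 80.
minute 160 to minute 175: no overlap with the second set.

minute 44 to minute 56, minute 75 to minute 80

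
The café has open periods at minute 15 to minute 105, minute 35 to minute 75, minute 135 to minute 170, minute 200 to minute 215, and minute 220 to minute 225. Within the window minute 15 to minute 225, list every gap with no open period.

The merged coverage is minute 15 to minute 105, minute 135 to minute 170, minute 200 to minute 215, minute 220 to minute 225.
Gaps within minute 15 to minute 225: minute 105 to minute 135, minute 170 to minute 200, minute 215 to minute 220.

minute 105 to minute 135, minute 170 to minute 200, minute 215 to minute 220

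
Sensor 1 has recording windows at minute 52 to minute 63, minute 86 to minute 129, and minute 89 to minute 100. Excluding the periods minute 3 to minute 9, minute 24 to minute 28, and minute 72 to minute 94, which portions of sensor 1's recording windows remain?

Merge the first list: minute 52 to minute 63, minute 86 to minute 129.
minute 52 to minute 63: no B overlap → unchanged.
minute 86 to minute 129 minus B → minute 94 to minute 129.

minute 52 to minute 63, minute 94 to minute 129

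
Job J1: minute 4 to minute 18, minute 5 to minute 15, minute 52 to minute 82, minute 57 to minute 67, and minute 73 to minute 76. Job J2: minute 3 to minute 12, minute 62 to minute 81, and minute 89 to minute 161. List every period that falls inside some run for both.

Merge the first list: minute 4 to minute 18, minute 52 to minute 82.
minute 4 to minute 18 meets the second set on minute 4 to minute 12.
minute 52 to minute 82 meets the second set on minute 62 to minute 81.

minute 4 to minute 12, minute 62 to minute 81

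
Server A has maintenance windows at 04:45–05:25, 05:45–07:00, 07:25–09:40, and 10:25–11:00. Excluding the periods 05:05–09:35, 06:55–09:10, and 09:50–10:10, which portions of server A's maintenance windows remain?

04:45-05:05, 09:35-09:40, 10:25-11:00

Merge the second list: 05:05-09:35, 09:50-10:10.
04:45-05:25 \ B = 04:45-05:05.
05:45-07:00: entirely removed.
07:25-09:40 \ B = 09:35-09:40.
10:25-11:00: nothing removed.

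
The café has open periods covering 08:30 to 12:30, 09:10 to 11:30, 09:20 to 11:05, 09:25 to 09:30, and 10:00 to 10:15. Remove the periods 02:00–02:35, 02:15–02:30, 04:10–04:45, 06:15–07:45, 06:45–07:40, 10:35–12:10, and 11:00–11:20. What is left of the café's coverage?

08:30–10:35, 12:10–12:30

First set merges to 08:30–12:30.
Second set merges to 02:00–02:35, 04:10–04:45, 06:15–07:45, 10:35–12:10.
08:30–12:30 minus B → 08:30–10:35, 12:10–12:30.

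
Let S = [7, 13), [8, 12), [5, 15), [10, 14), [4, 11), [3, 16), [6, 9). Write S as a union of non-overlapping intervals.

[3, 16)

Sort by start: [3, 16), [4, 11), [5, 15), [6, 9), [7, 13), [8, 12), [10, 14).
[4, 11) overlaps/touches [3, 16) → extend to [3, 16).
[5, 15) overlaps/touches [3, 16) → extend to [3, 16).
[6, 9) overlaps/touches [3, 16) → extend to [3, 16).
[7, 13) overlaps/touches [3, 16) → extend to [3, 16).
[8, 12) overlaps/touches [3, 16) → extend to [3, 16).
[10, 14) overlaps/touches [3, 16) → extend to [3, 16).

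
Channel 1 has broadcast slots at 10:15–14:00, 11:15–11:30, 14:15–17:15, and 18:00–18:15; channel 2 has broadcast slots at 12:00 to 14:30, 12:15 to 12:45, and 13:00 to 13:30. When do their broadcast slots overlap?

12:00–14:00, 14:15–14:30

A, merged: 10:15–14:00, 14:15–17:15, 18:00–18:15.
B, merged: 12:00–14:30.
10:15–14:00 overlaps B on 12:00–14:00.
14:15–17:15 overlaps B on 14:15–14:30.
18:00–18:15 falls entirely outside B.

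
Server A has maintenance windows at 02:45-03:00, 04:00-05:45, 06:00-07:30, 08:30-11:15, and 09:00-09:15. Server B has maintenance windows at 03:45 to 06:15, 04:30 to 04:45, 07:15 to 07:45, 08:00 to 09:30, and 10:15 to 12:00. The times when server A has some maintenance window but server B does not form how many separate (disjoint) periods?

Merge the first list: 02:45-03:00, 04:00-05:45, 06:00-07:30, 08:30-11:15.
Merge the second list: 03:45-06:15, 07:15-07:45, 08:00-09:30, 10:15-12:00.
A \ B = 02:45-03:00, 06:15-07:15, 09:30-10:15.
That is 3 disjoint pieces.

3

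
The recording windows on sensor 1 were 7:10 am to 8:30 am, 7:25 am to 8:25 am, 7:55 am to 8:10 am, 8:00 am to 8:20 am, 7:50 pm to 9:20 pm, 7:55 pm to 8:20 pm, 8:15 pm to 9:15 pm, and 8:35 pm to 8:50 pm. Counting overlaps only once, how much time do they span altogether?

2 h 50 min

Merged: 7:10 am–8:30 am, 7:50 pm–9:20 pm.
Lengths: 1 h 20 min + 1 h 30 min = 2 h 50 min.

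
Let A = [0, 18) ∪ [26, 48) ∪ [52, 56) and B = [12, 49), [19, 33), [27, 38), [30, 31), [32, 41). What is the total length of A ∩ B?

B, merged: [12, 49).
A ∩ B = [12, 18), [26, 48).
Total: 6 + 22 = 28.

28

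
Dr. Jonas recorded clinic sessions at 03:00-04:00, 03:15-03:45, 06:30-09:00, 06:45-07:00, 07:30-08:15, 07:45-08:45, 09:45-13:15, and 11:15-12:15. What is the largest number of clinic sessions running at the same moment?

At 07:45, 3 of the intervals are simultaneously active.
No point has more.

3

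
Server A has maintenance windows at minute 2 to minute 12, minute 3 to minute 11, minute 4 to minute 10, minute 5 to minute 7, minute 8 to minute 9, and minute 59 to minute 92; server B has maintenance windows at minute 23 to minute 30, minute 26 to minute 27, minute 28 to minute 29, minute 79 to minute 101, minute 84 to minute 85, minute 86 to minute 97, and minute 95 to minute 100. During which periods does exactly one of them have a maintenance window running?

A, merged: minute 2 to minute 12, minute 59 to minute 92.
B, merged: minute 23 to minute 30, minute 79 to minute 101.
Only in the first: minute 2 to minute 12, minute 59 to minute 79.
Only in the second: minute 23 to minute 30, minute 92 to minute 101.
Together these are the periods covered by exactly one.

minute 2 to minute 12, minute 23 to minute 30, minute 59 to minute 79, minute 92 to minute 101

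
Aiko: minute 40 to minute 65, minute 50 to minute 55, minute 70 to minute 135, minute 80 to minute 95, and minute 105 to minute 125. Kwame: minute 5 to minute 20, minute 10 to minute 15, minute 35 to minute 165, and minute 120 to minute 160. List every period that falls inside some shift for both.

minute 40 to minute 65, minute 70 to minute 135

First set merges to minute 40 to minute 65, minute 70 to minute 135.
Second set merges to minute 5 to minute 20, minute 35 to minute 165.
minute 40 to minute 65 overlaps B on minute 40 to minute 65.
minute 70 to minute 135 overlaps B on minute 70 to minute 135.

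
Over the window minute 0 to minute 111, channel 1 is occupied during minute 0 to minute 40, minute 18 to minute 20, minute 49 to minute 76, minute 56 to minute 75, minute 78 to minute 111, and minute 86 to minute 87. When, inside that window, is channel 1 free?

The merged coverage is minute 0 to minute 40, minute 49 to minute 76, minute 78 to minute 111.
Uncovered inside minute 0 to minute 111: minute 40 to minute 49, minute 76 to minute 78.

minute 40 to minute 49, minute 76 to minute 78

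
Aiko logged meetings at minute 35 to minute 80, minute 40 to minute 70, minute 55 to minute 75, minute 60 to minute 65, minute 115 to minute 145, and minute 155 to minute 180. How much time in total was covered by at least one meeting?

100 minutes

Merged: minute 35 to minute 80, minute 115 to minute 145, minute 155 to minute 180.
Lengths: 45 minutes + 30 minutes + 25 minutes = 100 minutes.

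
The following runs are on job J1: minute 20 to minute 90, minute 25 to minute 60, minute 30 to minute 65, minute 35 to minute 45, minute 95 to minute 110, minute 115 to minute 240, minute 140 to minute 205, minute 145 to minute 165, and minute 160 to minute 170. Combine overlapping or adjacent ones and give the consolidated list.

minute 20 to minute 90, minute 95 to minute 110, minute 115 to minute 240

minute 25 to minute 60 overlaps/touches minute 20 to minute 90 → extend to minute 20 to minute 90.
minute 30 to minute 65 overlaps/touches minute 20 to minute 90 → extend to minute 20 to minute 90.
minute 35 to minute 45 overlaps/touches minute 20 to minute 90 → extend to minute 20 to minute 90.
minute 95 to minute 110 is disjoint → start new block.
minute 115 to minute 240 is disjoint → start new block.
minute 140 to minute 205 overlaps/touches minute 115 to minute 240 → extend to minute 115 to minute 240.
minute 145 to minute 165 overlaps/touches minute 115 to minute 240 → extend to minute 115 to minute 240.
minute 160 to minute 170 overlaps/touches minute 115 to minute 240 → extend to minute 115 to minute 240.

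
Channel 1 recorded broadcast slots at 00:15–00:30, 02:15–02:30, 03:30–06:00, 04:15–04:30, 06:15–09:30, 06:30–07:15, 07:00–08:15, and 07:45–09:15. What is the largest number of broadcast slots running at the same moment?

At 07:00, 3 of the intervals are simultaneously active.
No point has more.

3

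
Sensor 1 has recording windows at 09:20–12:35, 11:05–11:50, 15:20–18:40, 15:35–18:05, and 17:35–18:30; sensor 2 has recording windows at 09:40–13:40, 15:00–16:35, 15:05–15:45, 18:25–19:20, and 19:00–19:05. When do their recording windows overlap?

09:40-12:35, 15:20-16:35, 18:25-18:40

Merge the first list: 09:20-12:35, 15:20-18:40.
Merge the second list: 09:40-13:40, 15:00-16:35, 18:25-19:20.
09:20-12:35 overlaps B on 09:40-12:35.
15:20-18:40 overlaps B on 15:20-16:35, 18:25-18:40.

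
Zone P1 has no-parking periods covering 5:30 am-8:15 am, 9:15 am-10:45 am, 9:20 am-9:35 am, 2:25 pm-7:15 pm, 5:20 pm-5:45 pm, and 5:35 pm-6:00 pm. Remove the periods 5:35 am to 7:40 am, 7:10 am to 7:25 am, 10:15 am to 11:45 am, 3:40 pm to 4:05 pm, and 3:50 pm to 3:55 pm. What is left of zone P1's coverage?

5:30 am–5:35 am, 7:40 am–8:15 am, 9:15 am–10:15 am, 2:25 pm–3:40 pm, 4:05 pm–7:15 pm

Merge the first list: 5:30 am–8:15 am, 9:15 am–10:45 am, 2:25 pm–7:15 pm.
Merge the second list: 5:35 am–7:40 am, 10:15 am–11:45 am, 3:40 pm–4:05 pm.
5:30 am–8:15 am with B removed leaves 5:30 am–5:35 am, 7:40 am–8:15 am.
9:15 am–10:45 am with B removed leaves 9:15 am–10:15 am.
2:25 pm–7:15 pm with B removed leaves 2:25 pm–3:40 pm, 4:05 pm–7:15 pm.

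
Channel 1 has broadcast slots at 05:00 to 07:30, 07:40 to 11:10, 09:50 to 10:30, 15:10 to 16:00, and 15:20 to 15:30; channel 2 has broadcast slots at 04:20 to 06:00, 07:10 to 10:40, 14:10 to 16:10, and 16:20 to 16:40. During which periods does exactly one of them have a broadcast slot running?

A, merged: 05:00–07:30, 07:40–11:10, 15:10–16:00.
A but not B: 06:00–07:10, 10:40–11:10.
B but not A: 04:20–05:00, 07:30–07:40, 14:10–15:10, 16:00–16:10, 16:20–16:40.
Combining gives A △ B.

04:20–05:00, 06:00–07:10, 07:30–07:40, 10:40–11:10, 14:10–15:10, 16:00–16:10, 16:20–16:40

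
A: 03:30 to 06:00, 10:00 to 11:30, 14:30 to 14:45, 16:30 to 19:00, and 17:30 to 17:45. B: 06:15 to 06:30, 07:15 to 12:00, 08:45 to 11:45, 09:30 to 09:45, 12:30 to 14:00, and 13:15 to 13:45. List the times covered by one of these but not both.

First set merges to 03:30–06:00, 10:00–11:30, 14:30–14:45, 16:30–19:00.
Second set merges to 06:15–06:30, 07:15–12:00, 12:30–14:00.
Only in the first: 03:30–06:00, 14:30–14:45, 16:30–19:00.
Only in the second: 06:15–06:30, 07:15–10:00, 11:30–12:00, 12:30–14:00.
Together these are the periods covered by exactly one.

03:30–06:00, 06:15–06:30, 07:15–10:00, 11:30–12:00, 12:30–14:00, 14:30–14:45, 16:30–19:00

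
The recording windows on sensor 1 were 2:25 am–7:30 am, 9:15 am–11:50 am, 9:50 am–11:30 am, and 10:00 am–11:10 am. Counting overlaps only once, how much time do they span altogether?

7 h 40 min

Merged: 2:25 am–7:30 am, 9:15 am–11:50 am.
Lengths: 5 h 5 min + 2 h 35 min = 7 h 40 min.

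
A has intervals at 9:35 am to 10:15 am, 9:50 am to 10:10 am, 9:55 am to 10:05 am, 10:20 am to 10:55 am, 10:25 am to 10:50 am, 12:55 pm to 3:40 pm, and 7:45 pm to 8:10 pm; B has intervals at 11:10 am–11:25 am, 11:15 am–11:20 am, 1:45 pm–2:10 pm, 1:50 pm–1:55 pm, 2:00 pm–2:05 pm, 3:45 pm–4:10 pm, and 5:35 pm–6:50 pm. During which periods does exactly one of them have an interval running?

9:35 am-10:15 am, 10:20 am-10:55 am, 11:10 am-11:25 am, 12:55 pm-1:45 pm, 2:10 pm-3:40 pm, 3:45 pm-4:10 pm, 5:35 pm-6:50 pm, 7:45 pm-8:10 pm

Merge the first list: 9:35 am-10:15 am, 10:20 am-10:55 am, 12:55 pm-3:40 pm, 7:45 pm-8:10 pm.
Merge the second list: 11:10 am-11:25 am, 1:45 pm-2:10 pm, 3:45 pm-4:10 pm, 5:35 pm-6:50 pm.
Only in the first: 9:35 am-10:15 am, 10:20 am-10:55 am, 12:55 pm-1:45 pm, 2:10 pm-3:40 pm, 7:45 pm-8:10 pm.
Only in the second: 11:10 am-11:25 am, 3:45 pm-4:10 pm, 5:35 pm-6:50 pm.
Together these are the periods covered by exactly one.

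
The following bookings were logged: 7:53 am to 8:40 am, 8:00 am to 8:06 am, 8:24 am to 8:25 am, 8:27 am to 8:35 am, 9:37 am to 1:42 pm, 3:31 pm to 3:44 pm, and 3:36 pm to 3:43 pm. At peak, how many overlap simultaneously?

2

Walk the sorted start/end points keeping a running depth.
The depth first hits 2 at 8:00 am.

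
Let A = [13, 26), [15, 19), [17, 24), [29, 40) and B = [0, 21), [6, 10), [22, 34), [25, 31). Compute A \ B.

[21, 22) ∪ [34, 40)

First set merges to [13, 26), [29, 40).
Second set merges to [0, 21), [22, 34).
[13, 26) minus B → [21, 22).
[29, 40) minus B → [34, 40).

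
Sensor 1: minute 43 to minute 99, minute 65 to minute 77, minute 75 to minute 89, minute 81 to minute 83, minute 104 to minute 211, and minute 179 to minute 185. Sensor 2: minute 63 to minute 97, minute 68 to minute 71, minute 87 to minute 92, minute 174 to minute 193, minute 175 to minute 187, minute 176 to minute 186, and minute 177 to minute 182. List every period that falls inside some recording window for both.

First set merges to minute 43 to minute 99, minute 104 to minute 211.
Second set merges to minute 63 to minute 97, minute 174 to minute 193.
minute 43 to minute 99 ∩ B → minute 63 to minute 97.
minute 104 to minute 211 ∩ B → minute 174 to minute 193.

minute 63 to minute 97, minute 174 to minute 193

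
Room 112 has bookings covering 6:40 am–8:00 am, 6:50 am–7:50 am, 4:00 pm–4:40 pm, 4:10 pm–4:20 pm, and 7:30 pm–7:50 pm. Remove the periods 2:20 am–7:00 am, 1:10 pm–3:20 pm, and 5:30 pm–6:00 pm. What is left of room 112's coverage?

7:00 am–8:00 am, 4:00 pm–4:40 pm, 7:30 pm–7:50 pm

Merge the first list: 6:40 am–8:00 am, 4:00 pm–4:40 pm, 7:30 pm–7:50 pm.
6:40 am–8:00 am with B removed leaves 7:00 am–8:00 am.
4:00 pm–4:40 pm is untouched.
7:30 pm–7:50 pm is untouched.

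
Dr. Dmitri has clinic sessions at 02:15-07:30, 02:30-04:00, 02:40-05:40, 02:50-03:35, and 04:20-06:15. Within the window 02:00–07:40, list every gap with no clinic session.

02:00-02:15, 07:30-07:40

The merged coverage is 02:15-07:30.
Gaps within 02:00-07:40: 02:00-02:15, 07:30-07:40.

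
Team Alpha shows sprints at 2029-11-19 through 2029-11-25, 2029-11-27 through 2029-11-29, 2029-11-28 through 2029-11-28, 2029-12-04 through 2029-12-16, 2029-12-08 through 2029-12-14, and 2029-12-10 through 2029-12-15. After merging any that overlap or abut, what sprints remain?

2029-11-27 through 2029-11-29 is disjoint → start new block.
2029-11-28 through 2029-11-28 overlaps/touches 2029-11-27 through 2029-11-29 → extend to 2029-11-27 through 2029-11-29.
2029-12-04 through 2029-12-16 is disjoint → start new block.
2029-12-08 through 2029-12-14 overlaps/touches 2029-12-04 through 2029-12-16 → extend to 2029-12-04 through 2029-12-16.
2029-12-10 through 2029-12-15 overlaps/touches 2029-12-04 through 2029-12-16 → extend to 2029-12-04 through 2029-12-16.

2029-11-19 through 2029-11-25, 2029-11-27 through 2029-11-29, 2029-12-04 through 2029-12-16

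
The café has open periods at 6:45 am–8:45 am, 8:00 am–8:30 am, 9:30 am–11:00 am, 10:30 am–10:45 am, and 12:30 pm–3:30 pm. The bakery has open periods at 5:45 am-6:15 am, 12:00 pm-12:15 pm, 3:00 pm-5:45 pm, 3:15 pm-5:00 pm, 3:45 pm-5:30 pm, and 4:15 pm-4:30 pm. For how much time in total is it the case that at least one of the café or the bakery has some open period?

A, merged: 6:45 am–8:45 am, 9:30 am–11:00 am, 12:30 pm–3:30 pm.
B, merged: 5:45 am–6:15 am, 12:00 pm–12:15 pm, 3:00 pm–5:45 pm.
A ∪ B = 5:45 am–6:15 am, 6:45 am–8:45 am, 9:30 am–11:00 am, 12:00 pm–12:15 pm, 12:30 pm–5:45 pm.
Total: 30 min + 2 h + 1 h 30 min + 15 min + 5 h 15 min = 9 h 30 min.

9 h 30 min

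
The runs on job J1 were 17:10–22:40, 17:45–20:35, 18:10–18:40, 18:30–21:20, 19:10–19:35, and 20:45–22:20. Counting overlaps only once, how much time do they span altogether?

Merged: 17:10–22:40.
Length: 5 h 30 min.

5 h 30 min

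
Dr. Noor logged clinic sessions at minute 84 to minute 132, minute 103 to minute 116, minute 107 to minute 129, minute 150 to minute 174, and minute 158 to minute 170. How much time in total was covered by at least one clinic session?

72 minutes

Merged: minute 84 to minute 132, minute 150 to minute 174.
Lengths: 48 minutes + 24 minutes = 72 minutes.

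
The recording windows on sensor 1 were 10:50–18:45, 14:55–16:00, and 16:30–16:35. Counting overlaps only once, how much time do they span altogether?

7 h 55 min

Merged: 10:50–18:45.
Length: 7 h 55 min.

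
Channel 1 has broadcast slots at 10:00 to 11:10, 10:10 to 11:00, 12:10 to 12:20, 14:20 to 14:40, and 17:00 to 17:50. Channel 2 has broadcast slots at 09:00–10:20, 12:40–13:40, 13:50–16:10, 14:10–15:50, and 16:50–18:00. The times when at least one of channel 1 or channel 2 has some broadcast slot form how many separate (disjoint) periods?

First set merges to 10:00–11:10, 12:10–12:20, 14:20–14:40, 17:00–17:50.
Second set merges to 09:00–10:20, 12:40–13:40, 13:50–16:10, 16:50–18:00.
A ∪ B = 09:00–11:10, 12:10–12:20, 12:40–13:40, 13:50–16:10, 16:50–18:00.
That is 5 disjoint pieces.

5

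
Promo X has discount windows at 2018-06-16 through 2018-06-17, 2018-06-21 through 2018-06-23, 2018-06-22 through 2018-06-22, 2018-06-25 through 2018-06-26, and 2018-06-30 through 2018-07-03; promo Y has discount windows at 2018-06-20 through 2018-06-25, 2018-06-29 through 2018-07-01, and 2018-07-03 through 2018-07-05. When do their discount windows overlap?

A, merged: 2018-06-16 through 2018-06-17, 2018-06-21 through 2018-06-23, 2018-06-25 through 2018-06-26, 2018-06-30 through 2018-07-03.
2018-06-16 through 2018-06-17: no overlap with the second set.
2018-06-21 through 2018-06-23 meets the second set on 2018-06-21 through 2018-06-23.
2018-06-25 through 2018-06-26 meets the second set on 2018-06-25 through 2018-06-25.
2018-06-30 through 2018-07-03 meets the second set on 2018-06-30 through 2018-07-01, 2018-07-03 through 2018-07-03.

2018-06-21 through 2018-06-23, 2018-06-25 through 2018-06-25, 2018-06-30 through 2018-07-01, 2018-07-03 through 2018-07-03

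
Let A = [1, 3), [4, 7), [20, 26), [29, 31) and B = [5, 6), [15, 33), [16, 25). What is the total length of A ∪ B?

Merge the second list: [5, 6), [15, 33).
A ∪ B = [1, 3), [4, 7), [15, 33).
Total: 2 + 3 + 18 = 23.

23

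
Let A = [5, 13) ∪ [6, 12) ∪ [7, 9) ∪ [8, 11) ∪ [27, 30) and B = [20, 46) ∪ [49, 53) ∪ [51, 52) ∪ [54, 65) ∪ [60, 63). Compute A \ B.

[5, 13)

A, merged: [5, 13), [27, 30).
B, merged: [20, 46), [49, 53), [54, 65).
[5, 13): nothing removed.
[27, 30): entirely removed.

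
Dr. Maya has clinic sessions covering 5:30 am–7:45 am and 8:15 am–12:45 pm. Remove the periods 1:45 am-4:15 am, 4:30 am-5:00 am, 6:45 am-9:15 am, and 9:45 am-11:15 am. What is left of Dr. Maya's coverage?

5:30 am–7:45 am with B removed leaves 5:30 am–6:45 am.
8:15 am–12:45 pm with B removed leaves 9:15 am–9:45 am, 11:15 am–12:45 pm.

5:30 am–6:45 am, 9:15 am–9:45 am, 11:15 am–12:45 pm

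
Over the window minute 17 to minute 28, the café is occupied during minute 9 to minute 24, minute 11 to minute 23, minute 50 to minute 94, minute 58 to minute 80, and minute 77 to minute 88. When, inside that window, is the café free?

minute 24 to minute 28

Covered (merged): minute 9 to minute 24, minute 50 to minute 94.
Gaps within minute 17 to minute 28: minute 24 to minute 28.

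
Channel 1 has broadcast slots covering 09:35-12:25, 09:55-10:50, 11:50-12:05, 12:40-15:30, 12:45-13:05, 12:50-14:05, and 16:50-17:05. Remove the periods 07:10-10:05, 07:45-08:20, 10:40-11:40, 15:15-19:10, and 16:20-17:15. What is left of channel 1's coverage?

10:05-10:40, 11:40-12:25, 12:40-15:15

First set merges to 09:35-12:25, 12:40-15:30, 16:50-17:05.
Second set merges to 07:10-10:05, 10:40-11:40, 15:15-19:10.
09:35-12:25 minus B → 10:05-10:40, 11:40-12:25.
12:40-15:30 minus B → 12:40-15:15.
16:50-17:05: fully covered by B → removed.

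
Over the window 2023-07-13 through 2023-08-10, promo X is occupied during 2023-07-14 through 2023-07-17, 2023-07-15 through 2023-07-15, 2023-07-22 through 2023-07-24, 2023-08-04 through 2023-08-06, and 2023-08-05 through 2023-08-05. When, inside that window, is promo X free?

2023-07-13 through 2023-07-13, 2023-07-18 through 2023-07-21, 2023-07-25 through 2023-08-03, 2023-08-07 through 2023-08-10

The merged coverage is 2023-07-14 through 2023-07-17, 2023-07-22 through 2023-07-24, 2023-08-04 through 2023-08-06.
Complement within 2023-07-13 through 2023-08-10: 2023-07-13 through 2023-07-13, 2023-07-18 through 2023-07-21, 2023-07-25 through 2023-08-03, 2023-08-07 through 2023-08-10.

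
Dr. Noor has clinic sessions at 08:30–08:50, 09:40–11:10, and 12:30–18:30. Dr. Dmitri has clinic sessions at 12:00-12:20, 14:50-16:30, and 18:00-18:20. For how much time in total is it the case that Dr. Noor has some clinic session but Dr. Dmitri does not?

5 h 50 min

A \ B = 08:30-08:50, 09:40-11:10, 12:30-14:50, 16:30-18:00, 18:20-18:30.
Total: 20 min + 1 h 30 min + 2 h 20 min + 1 h 30 min + 10 min = 5 h 50 min.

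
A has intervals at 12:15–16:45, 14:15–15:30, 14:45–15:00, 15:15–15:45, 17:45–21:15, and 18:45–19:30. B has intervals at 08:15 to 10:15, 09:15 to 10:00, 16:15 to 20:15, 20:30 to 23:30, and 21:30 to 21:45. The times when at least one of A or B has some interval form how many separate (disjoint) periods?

First set merges to 12:15–16:45, 17:45–21:15.
Second set merges to 08:15–10:15, 16:15–20:15, 20:30–23:30.
A ∪ B = 08:15–10:15, 12:15–23:30.
That is 2 disjoint pieces.

2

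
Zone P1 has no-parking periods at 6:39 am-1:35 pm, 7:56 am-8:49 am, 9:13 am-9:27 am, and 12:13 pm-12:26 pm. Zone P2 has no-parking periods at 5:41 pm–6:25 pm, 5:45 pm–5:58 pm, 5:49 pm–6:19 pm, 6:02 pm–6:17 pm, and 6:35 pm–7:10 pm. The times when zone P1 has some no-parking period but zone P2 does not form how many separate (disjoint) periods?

Merge the first list: 6:39 am–1:35 pm.
Merge the second list: 5:41 pm–6:25 pm, 6:35 pm–7:10 pm.
A \ B = 6:39 am–1:35 pm.
That is 1 disjoint piece.

1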